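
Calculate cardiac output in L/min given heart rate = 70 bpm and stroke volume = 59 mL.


CO = HR * SV
CO = 70 * 59 / 1000
CO = 4.13 L/min


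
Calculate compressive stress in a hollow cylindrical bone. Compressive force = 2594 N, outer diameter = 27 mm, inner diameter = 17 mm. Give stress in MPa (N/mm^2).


A = pi*(r_o^2 - r_i^2)
r_o = 13.5 mm, r_i = 8.5 mm
A = 345.575 mm^2
sigma = F/A = 2594 / 345.575
sigma = 7.506 MPa


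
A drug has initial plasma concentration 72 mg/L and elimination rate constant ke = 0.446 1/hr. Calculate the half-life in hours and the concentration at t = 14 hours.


t_half = ln(2) / ke = 0.693147 / 0.446 = 1.554 hr
C(t) = C0 * exp(-ke*t) = 72 * exp(-0.446*14)
C(14) = 0.1398 mg/L


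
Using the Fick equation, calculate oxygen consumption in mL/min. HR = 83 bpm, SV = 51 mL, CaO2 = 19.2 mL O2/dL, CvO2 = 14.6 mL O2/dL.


CO = HR*SV = 83*51/1000 = 4.233 L/min
a-v O2 diff = 19.2 - 14.6 = 4.6 mL/dL
VO2 = CO * (CaO2-CvO2) * 10 dL/L
VO2 = 4.233 * 4.6 * 10
VO2 = 194.7 mL/min


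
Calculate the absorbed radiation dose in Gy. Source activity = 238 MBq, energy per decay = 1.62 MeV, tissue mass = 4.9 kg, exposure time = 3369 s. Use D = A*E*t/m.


A = 238 MBq = 2.3800e+08 Bq
E = 1.62 MeV = 2.59524e-13 J
D = A*E*t/m = 2.3800e+08*2.59524e-13*3369/4.9
D = 0.04247 Gy


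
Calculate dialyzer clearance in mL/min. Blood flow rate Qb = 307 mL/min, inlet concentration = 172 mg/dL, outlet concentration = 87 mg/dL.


K = Qb * (Cb_in - Cb_out) / Cb_in
K = 307 * (172 - 87) / 172
K = 151.7 mL/min


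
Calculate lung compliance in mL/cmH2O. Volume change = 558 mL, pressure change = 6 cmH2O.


C = dV / dP
C = 558 / 6
C = 93 mL/cmH2O


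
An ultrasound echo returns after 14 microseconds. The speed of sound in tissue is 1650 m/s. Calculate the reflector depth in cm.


depth = c * t / 2
t = 14 us = 1.4000e-05 s
depth = 1650 * 1.4000e-05 / 2
depth = 0.01155 m = 1.155 cm


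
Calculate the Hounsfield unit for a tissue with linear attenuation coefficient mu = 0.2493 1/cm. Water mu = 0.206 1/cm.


HU = ((mu_tissue - mu_water) / mu_water) * 1000
HU = ((0.2493 - 0.206) / 0.206) * 1000
HU = 210.2


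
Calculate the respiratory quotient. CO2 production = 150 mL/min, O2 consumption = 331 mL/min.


RQ = VCO2 / VO2
RQ = 150 / 331
RQ = 0.4532


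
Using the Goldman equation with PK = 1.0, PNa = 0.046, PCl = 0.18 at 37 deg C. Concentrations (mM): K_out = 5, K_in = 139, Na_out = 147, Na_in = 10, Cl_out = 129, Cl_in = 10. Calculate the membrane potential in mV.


Vm = (RT/F)*ln((PK*Ko + PNa*Nao + PCl*Cli)/(PK*Ki + PNa*Nai + PCl*Clo))
Numer = 13.562, Denom = 162.68
Vm = -66.4 mV


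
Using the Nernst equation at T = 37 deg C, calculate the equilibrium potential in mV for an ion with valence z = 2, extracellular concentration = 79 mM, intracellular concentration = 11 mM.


E = (RT/(zF)) * ln(C_out/C_in)
T = 37 + 273.15 = 310.15 K
E = (8.314 * 310.15 / (2 * 96485)) * ln(79/11)
E = 26.35 mV


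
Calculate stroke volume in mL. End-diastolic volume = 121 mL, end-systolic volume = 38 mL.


SV = EDV - ESV
SV = 121 - 38
SV = 83 mL


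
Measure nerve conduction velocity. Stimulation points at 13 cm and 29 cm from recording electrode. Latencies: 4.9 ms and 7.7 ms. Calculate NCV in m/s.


Distance = (29 - 13) / 100 = 0.16 m
dt = (7.7 - 4.9) / 1000 = 0.0028 s
NCV = dist / dt = 57.14 m/s


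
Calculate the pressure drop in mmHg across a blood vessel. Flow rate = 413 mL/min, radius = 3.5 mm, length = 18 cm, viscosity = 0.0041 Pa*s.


dP = 8*mu*L*Q / (pi*r^4)
Q = 413 mL/min = 6.88333e-06 m^3/s
dP = 86.2031 Pa = 86.2031 / 133.322 mmHg = 0.6466 mmHg


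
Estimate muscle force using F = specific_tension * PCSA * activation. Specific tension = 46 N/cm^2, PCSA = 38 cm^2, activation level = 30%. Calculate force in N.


F = sigma * PCSA * activation
F = 46 * 38 * 0.3
F = 524.4 N


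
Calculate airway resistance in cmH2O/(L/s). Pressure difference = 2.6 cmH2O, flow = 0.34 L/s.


R = dP / flow
R = 2.6 / 0.34
R = 7.647 cmH2O/(L/s)


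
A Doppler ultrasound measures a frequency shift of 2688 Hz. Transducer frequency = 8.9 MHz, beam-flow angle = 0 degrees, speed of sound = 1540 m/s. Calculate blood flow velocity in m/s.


v = fd * c / (2 * f0 * cos(theta))
v = 2688 * 1540 / (2 * 8.9000e+06 * cos(0))
v = 0.2326 m/s


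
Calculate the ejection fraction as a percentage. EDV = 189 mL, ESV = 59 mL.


SV = EDV - ESV = 189 - 59 = 130 mL
EF = SV/EDV * 100 = 130/189 * 100
EF = 68.78%


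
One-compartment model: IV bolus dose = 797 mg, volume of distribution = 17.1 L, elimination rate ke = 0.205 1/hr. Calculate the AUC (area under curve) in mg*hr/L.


C0 = Dose/Vd = 797/17.1 = 46.6082 mg/L
AUC = C0/ke = 46.6082/0.205
AUC = 227.4 mg*hr/L


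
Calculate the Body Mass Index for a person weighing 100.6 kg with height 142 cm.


BMI = weight / height^2
height = 142 cm = 1.42 m
BMI = 100.6 / 1.42^2
BMI = 49.89 kg/m^2


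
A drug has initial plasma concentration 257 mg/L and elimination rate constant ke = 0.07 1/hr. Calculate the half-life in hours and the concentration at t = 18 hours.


t_half = ln(2) / ke = 0.693147 / 0.07 = 9.902 hr
C(t) = C0 * exp(-ke*t) = 257 * exp(-0.07*18)
C(18) = 72.9 mg/L


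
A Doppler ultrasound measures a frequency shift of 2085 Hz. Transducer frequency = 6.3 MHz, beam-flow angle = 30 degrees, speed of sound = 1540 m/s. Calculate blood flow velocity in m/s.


v = fd * c / (2 * f0 * cos(theta))
v = 2085 * 1540 / (2 * 6.3000e+06 * cos(30))
v = 0.2943 m/s


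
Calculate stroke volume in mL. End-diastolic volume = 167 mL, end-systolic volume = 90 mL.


SV = EDV - ESV
SV = 167 - 90
SV = 77 mL


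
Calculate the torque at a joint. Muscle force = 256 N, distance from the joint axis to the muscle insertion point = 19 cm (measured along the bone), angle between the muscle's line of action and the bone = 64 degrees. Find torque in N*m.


Torque = F * d * sin(theta)   (moment arm = d*sin(theta))
d = 19 cm = 0.19 m
Torque = 256 * 0.19 * sin(64)
Torque = 43.72 N*m


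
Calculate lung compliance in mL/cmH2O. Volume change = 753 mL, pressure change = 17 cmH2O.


C = dV / dP
C = 753 / 17
C = 44.29 mL/cmH2O


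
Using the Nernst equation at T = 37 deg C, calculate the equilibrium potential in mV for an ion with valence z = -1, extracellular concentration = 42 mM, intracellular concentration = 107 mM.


E = (RT/(zF)) * ln(C_out/C_in)
T = 37 + 273.15 = 310.15 K
E = (8.314 * 310.15 / (-1 * 96485)) * ln(42/107)
E = 24.99 mV


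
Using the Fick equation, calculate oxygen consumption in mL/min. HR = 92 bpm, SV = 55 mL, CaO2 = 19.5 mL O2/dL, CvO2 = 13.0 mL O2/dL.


CO = HR*SV = 92*55/1000 = 5.06 L/min
a-v O2 diff = 19.5 - 13.0 = 6.5 mL/dL
VO2 = CO * (CaO2-CvO2) * 10 dL/L
VO2 = 5.06 * 6.5 * 10
VO2 = 328.9 mL/min


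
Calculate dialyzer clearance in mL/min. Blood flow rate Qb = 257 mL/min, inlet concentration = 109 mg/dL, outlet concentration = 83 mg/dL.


K = Qb * (Cb_in - Cb_out) / Cb_in
K = 257 * (109 - 83) / 109
K = 61.3 mL/min


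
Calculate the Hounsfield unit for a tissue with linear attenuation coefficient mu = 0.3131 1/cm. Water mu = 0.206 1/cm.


HU = ((mu_tissue - mu_water) / mu_water) * 1000
HU = ((0.3131 - 0.206) / 0.206) * 1000
HU = 519.9


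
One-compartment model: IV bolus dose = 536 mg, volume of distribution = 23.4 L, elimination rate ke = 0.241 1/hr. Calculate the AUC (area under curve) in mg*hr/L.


C0 = Dose/Vd = 536/23.4 = 22.906 mg/L
AUC = C0/ke = 22.906/0.241
AUC = 95.05 mg*hr/L


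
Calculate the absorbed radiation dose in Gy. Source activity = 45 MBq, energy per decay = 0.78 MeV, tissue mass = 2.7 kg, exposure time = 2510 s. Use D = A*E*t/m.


A = 45 MBq = 4.5000e+07 Bq
E = 0.78 MeV = 1.24956e-13 J
D = A*E*t/m = 4.5000e+07*1.24956e-13*2510/2.7
D = 0.005227 Gy


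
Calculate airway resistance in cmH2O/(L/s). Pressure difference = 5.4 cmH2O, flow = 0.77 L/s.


R = dP / flow
R = 5.4 / 0.77
R = 7.013 cmH2O/(L/s)


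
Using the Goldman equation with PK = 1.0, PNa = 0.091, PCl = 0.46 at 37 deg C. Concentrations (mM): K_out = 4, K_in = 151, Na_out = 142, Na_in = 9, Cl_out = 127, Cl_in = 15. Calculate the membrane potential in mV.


Vm = (RT/F)*ln((PK*Ko + PNa*Nao + PCl*Cli)/(PK*Ki + PNa*Nai + PCl*Clo))
Numer = 23.822, Denom = 210.239
Vm = -58.2 mV


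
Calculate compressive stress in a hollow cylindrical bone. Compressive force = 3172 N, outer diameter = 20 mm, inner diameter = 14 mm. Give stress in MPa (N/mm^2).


A = pi*(r_o^2 - r_i^2)
r_o = 10 mm, r_i = 7 mm
A = 160.221 mm^2
sigma = F/A = 3172 / 160.221
sigma = 19.8 MPa


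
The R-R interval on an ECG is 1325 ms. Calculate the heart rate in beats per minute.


HR = 60 / RR_interval(s)
RR = 1325 ms = 1.325 s
HR = 60 / 1.325 = 45.28 bpm


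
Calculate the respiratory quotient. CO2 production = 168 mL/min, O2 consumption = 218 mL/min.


RQ = VCO2 / VO2
RQ = 168 / 218
RQ = 0.7706


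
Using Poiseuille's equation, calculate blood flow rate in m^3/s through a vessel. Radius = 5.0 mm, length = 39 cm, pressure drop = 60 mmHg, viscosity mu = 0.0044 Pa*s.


Q = pi*r^4*dP / (8*mu*L)
r = 0.005 m, L = 0.39 m
dP = 60 mmHg = 7999.32 Pa
Q = 0.001144 m^3/s


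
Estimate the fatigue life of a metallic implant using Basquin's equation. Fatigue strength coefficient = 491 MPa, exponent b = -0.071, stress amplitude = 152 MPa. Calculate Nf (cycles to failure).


sigma_a = sigma_f' * (2Nf)^b
2Nf = (sigma_a/sigma_f')^(1/b)
2Nf = (152/491)^(1/-0.071)
2Nf = 14871845
Nf = 7.4359e+06


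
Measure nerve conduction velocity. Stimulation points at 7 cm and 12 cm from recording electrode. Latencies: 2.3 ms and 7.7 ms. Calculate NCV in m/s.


Distance = (12 - 7) / 100 = 0.05 m
dt = (7.7 - 2.3) / 1000 = 0.0054 s
NCV = dist / dt = 9.259 m/s


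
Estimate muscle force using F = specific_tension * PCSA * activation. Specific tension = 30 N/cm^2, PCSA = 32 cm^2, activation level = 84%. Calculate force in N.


F = sigma * PCSA * activation
F = 30 * 32 * 0.84
F = 806.4 N


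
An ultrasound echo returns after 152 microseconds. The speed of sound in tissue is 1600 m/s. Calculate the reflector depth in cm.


depth = c * t / 2
t = 152 us = 1.5200e-04 s
depth = 1600 * 1.5200e-04 / 2
depth = 0.1216 m = 12.16 cm


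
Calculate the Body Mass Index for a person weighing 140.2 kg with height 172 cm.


BMI = weight / height^2
height = 172 cm = 1.72 m
BMI = 140.2 / 1.72^2
BMI = 47.39 kg/m^2


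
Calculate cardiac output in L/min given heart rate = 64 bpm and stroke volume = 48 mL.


CO = HR * SV
CO = 64 * 48 / 1000
CO = 3.072 L/min


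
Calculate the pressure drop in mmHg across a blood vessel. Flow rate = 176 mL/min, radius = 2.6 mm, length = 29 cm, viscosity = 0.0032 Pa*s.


dP = 8*mu*L*Q / (pi*r^4)
Q = 176 mL/min = 2.93333e-06 m^3/s
dP = 151.69 Pa = 151.69 / 133.322 mmHg = 1.138 mmHg


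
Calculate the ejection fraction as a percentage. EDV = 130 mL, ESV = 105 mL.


SV = EDV - ESV = 130 - 105 = 25 mL
EF = SV/EDV * 100 = 25/130 * 100
EF = 19.23%


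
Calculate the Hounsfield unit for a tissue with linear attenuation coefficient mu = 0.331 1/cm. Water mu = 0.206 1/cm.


HU = ((mu_tissue - mu_water) / mu_water) * 1000
HU = ((0.331 - 0.206) / 0.206) * 1000
HU = 606.8


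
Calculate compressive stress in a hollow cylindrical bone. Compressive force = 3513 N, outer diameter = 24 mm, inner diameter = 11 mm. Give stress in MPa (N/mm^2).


A = pi*(r_o^2 - r_i^2)
r_o = 12 mm, r_i = 5.5 mm
A = 357.356 mm^2
sigma = F/A = 3513 / 357.356
sigma = 9.831 MPa


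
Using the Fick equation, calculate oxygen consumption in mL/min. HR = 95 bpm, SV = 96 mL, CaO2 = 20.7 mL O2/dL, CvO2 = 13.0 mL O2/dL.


CO = HR*SV = 95*96/1000 = 9.12 L/min
a-v O2 diff = 20.7 - 13.0 = 7.7 mL/dL
VO2 = CO * (CaO2-CvO2) * 10 dL/L
VO2 = 9.12 * 7.7 * 10
VO2 = 702.2 mL/min


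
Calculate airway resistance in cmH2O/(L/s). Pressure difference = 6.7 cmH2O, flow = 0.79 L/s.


R = dP / flow
R = 6.7 / 0.79
R = 8.481 cmH2O/(L/s)


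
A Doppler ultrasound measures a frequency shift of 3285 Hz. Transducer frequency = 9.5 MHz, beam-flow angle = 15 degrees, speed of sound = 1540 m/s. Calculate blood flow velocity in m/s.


v = fd * c / (2 * f0 * cos(theta))
v = 3285 * 1540 / (2 * 9.5000e+06 * cos(15))
v = 0.2757 m/s


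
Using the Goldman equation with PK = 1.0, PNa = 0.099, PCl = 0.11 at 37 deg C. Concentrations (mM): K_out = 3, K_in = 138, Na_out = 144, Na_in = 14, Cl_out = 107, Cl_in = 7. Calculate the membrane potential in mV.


Vm = (RT/F)*ln((PK*Ko + PNa*Nao + PCl*Cli)/(PK*Ki + PNa*Nai + PCl*Clo))
Numer = 18.026, Denom = 151.156
Vm = -56.83 mV


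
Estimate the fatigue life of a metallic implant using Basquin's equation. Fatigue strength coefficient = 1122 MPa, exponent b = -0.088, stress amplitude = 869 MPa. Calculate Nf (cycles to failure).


sigma_a = sigma_f' * (2Nf)^b
2Nf = (sigma_a/sigma_f')^(1/b)
2Nf = (869/1122)^(1/-0.088)
2Nf = 18.241382
Nf = 9.121


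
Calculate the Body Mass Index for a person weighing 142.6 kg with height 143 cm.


BMI = weight / height^2
height = 143 cm = 1.43 m
BMI = 142.6 / 1.43^2
BMI = 69.73 kg/m^2


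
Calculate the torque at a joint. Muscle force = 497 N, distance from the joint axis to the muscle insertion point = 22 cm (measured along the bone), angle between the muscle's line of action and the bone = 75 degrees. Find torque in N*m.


Torque = F * d * sin(theta)   (moment arm = d*sin(theta))
d = 22 cm = 0.22 m
Torque = 497 * 0.22 * sin(75)
Torque = 105.6 N*m


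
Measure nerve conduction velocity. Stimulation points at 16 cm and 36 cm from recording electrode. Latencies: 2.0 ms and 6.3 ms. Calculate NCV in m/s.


Distance = (36 - 16) / 100 = 0.2 m
dt = (6.3 - 2.0) / 1000 = 0.0043 s
NCV = dist / dt = 46.51 m/s


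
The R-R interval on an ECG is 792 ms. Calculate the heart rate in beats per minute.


HR = 60 / RR_interval(s)
RR = 792 ms = 0.792 s
HR = 60 / 0.792 = 75.76 bpm


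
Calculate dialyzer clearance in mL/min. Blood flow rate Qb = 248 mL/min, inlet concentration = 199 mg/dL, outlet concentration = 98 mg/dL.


K = Qb * (Cb_in - Cb_out) / Cb_in
K = 248 * (199 - 98) / 199
K = 125.9 mL/min


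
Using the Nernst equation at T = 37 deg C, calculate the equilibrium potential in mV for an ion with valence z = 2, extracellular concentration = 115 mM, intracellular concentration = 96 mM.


E = (RT/(zF)) * ln(C_out/C_in)
T = 37 + 273.15 = 310.15 K
E = (8.314 * 310.15 / (2 * 96485)) * ln(115/96)
E = 2.413 mV


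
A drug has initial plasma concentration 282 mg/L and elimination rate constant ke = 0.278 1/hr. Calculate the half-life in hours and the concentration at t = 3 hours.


t_half = ln(2) / ke = 0.693147 / 0.278 = 2.493 hr
C(t) = C0 * exp(-ke*t) = 282 * exp(-0.278*3)
C(3) = 122.5 mg/L


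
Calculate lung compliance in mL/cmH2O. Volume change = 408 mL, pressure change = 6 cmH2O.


C = dV / dP
C = 408 / 6
C = 68 mL/cmH2O


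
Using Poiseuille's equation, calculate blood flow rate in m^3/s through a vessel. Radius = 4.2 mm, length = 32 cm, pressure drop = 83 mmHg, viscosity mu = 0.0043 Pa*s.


Q = pi*r^4*dP / (8*mu*L)
r = 0.0042 m, L = 0.32 m
dP = 83 mmHg = 11065.726 Pa
Q = 9.8269e-04 m^3/s


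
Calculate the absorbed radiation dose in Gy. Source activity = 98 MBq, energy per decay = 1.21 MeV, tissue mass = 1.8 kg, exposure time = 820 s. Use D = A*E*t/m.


A = 98 MBq = 9.8000e+07 Bq
E = 1.21 MeV = 1.93842e-13 J
D = A*E*t/m = 9.8000e+07*1.93842e-13*820/1.8
D = 0.008654 Gy


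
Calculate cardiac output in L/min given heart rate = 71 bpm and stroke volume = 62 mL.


CO = HR * SV
CO = 71 * 62 / 1000
CO = 4.402 L/min


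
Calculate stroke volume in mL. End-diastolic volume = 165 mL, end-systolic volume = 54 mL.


SV = EDV - ESV
SV = 165 - 54
SV = 111 mL


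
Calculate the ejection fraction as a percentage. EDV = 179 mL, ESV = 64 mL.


SV = EDV - ESV = 179 - 64 = 115 mL
EF = SV/EDV * 100 = 115/179 * 100
EF = 64.25%


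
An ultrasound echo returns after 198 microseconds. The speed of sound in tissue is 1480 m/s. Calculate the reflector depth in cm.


depth = c * t / 2
t = 198 us = 1.9800e-04 s
depth = 1480 * 1.9800e-04 / 2
depth = 0.14652 m = 14.652 cm


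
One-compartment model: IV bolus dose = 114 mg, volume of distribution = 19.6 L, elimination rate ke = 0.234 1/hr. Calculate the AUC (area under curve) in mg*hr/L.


C0 = Dose/Vd = 114/19.6 = 5.81633 mg/L
AUC = C0/ke = 5.81633/0.234
AUC = 24.86 mg*hr/L


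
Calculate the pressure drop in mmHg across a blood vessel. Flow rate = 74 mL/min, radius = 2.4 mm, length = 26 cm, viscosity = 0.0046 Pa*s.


dP = 8*mu*L*Q / (pi*r^4)
Q = 74 mL/min = 1.23333e-06 m^3/s
dP = 113.215 Pa = 113.215 / 133.322 mmHg = 0.8492 mmHg


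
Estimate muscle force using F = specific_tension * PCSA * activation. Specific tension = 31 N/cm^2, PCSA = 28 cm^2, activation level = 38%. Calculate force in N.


F = sigma * PCSA * activation
F = 31 * 28 * 0.38
F = 329.8 N


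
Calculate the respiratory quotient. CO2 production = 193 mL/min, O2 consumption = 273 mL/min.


RQ = VCO2 / VO2
RQ = 193 / 273
RQ = 0.707


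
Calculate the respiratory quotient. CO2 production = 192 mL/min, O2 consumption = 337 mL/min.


RQ = VCO2 / VO2
RQ = 192 / 337
RQ = 0.5697


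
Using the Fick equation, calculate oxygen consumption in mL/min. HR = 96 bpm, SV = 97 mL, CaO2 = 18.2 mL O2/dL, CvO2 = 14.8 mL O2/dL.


CO = HR*SV = 96*97/1000 = 9.312 L/min
a-v O2 diff = 18.2 - 14.8 = 3.4 mL/dL
VO2 = CO * (CaO2-CvO2) * 10 dL/L
VO2 = 9.312 * 3.4 * 10
VO2 = 316.6 mL/min


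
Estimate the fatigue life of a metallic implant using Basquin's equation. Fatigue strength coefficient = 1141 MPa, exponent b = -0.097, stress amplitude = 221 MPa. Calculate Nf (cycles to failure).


sigma_a = sigma_f' * (2Nf)^b
2Nf = (sigma_a/sigma_f')^(1/b)
2Nf = (221/1141)^(1/-0.097)
2Nf = 22357137
Nf = 1.1179e+07


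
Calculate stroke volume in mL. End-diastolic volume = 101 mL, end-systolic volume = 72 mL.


SV = EDV - ESV
SV = 101 - 72
SV = 29 mL


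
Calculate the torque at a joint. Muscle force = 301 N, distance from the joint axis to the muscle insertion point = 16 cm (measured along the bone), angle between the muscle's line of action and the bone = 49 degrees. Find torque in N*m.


Torque = F * d * sin(theta)   (moment arm = d*sin(theta))
d = 16 cm = 0.16 m
Torque = 301 * 0.16 * sin(49)
Torque = 36.35 N*m


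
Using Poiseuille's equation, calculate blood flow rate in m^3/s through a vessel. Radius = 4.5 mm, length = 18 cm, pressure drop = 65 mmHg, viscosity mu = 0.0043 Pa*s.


Q = pi*r^4*dP / (8*mu*L)
r = 0.0045 m, L = 0.18 m
dP = 65 mmHg = 8665.93 Pa
Q = 0.001803 m^3/s


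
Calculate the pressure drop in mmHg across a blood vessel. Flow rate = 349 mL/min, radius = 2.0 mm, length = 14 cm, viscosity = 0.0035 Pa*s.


dP = 8*mu*L*Q / (pi*r^4)
Q = 349 mL/min = 5.81667e-06 m^3/s
dP = 453.618 Pa = 453.618 / 133.322 mmHg = 3.402 mmHg


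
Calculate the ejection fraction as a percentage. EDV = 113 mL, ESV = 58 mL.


SV = EDV - ESV = 113 - 58 = 55 mL
EF = SV/EDV * 100 = 55/113 * 100
EF = 48.67%


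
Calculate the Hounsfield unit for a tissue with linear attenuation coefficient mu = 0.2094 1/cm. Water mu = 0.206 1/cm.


HU = ((mu_tissue - mu_water) / mu_water) * 1000
HU = ((0.2094 - 0.206) / 0.206) * 1000
HU = 16.5


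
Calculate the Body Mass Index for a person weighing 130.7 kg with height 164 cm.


BMI = weight / height^2
height = 164 cm = 1.64 m
BMI = 130.7 / 1.64^2
BMI = 48.59 kg/m^2


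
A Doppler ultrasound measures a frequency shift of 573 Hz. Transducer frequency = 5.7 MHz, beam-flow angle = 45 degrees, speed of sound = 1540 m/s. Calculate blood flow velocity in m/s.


v = fd * c / (2 * f0 * cos(theta))
v = 573 * 1540 / (2 * 5.7000e+06 * cos(45))
v = 0.1095 m/s


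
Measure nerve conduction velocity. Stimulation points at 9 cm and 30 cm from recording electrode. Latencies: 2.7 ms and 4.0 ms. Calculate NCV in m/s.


Distance = (30 - 9) / 100 = 0.21 m
dt = (4.0 - 2.7) / 1000 = 0.0013 s
NCV = dist / dt = 161.5 m/s


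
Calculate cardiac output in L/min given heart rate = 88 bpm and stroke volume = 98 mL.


CO = HR * SV
CO = 88 * 98 / 1000
CO = 8.624 L/min


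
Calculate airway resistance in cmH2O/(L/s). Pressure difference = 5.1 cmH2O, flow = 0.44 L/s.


R = dP / flow
R = 5.1 / 0.44
R = 11.59 cmH2O/(L/s)


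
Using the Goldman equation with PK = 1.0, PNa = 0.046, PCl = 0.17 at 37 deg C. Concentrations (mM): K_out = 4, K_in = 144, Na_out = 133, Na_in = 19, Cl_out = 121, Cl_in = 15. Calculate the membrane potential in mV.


Vm = (RT/F)*ln((PK*Ko + PNa*Nao + PCl*Cli)/(PK*Ki + PNa*Nai + PCl*Clo))
Numer = 12.668, Denom = 165.444
Vm = -68.67 mV


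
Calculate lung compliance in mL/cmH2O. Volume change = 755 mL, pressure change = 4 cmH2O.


C = dV / dP
C = 755 / 4
C = 188.8 mL/cmH2O


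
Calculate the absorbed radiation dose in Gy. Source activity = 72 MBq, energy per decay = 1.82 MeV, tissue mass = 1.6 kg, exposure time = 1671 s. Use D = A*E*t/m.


A = 72 MBq = 7.2000e+07 Bq
E = 1.82 MeV = 2.91564e-13 J
D = A*E*t/m = 7.2000e+07*2.91564e-13*1671/1.6
D = 0.02192 Gy


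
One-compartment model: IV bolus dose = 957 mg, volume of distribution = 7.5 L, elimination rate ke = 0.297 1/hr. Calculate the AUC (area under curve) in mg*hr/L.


C0 = Dose/Vd = 957/7.5 = 127.6 mg/L
AUC = C0/ke = 127.6/0.297
AUC = 429.6 mg*hr/L


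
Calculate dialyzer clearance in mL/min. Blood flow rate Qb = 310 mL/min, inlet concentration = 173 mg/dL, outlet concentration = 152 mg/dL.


K = Qb * (Cb_in - Cb_out) / Cb_in
K = 310 * (173 - 152) / 173
K = 37.63 mL/min


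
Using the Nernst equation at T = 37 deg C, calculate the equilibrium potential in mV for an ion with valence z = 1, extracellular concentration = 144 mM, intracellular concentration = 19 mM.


E = (RT/(zF)) * ln(C_out/C_in)
T = 37 + 273.15 = 310.15 K
E = (8.314 * 310.15 / (1 * 96485)) * ln(144/19)
E = 54.13 mV


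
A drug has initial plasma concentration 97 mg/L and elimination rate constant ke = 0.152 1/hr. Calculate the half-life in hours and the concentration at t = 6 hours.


t_half = ln(2) / ke = 0.693147 / 0.152 = 4.56 hr
C(t) = C0 * exp(-ke*t) = 97 * exp(-0.152*6)
C(6) = 38.97 mg/L


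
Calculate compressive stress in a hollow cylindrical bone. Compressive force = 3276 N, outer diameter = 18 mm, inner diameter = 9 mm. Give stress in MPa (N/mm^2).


A = pi*(r_o^2 - r_i^2)
r_o = 9 mm, r_i = 4.5 mm
A = 190.852 mm^2
sigma = F/A = 3276 / 190.852
sigma = 17.17 MPa


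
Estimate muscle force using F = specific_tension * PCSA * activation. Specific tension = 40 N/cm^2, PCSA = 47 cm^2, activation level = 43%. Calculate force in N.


F = sigma * PCSA * activation
F = 40 * 47 * 0.43
F = 808.4 N


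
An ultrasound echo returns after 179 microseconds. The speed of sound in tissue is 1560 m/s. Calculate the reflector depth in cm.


depth = c * t / 2
t = 179 us = 1.7900e-04 s
depth = 1560 * 1.7900e-04 / 2
depth = 0.13962 m = 13.962 cm


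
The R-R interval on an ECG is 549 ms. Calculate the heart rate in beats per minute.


HR = 60 / RR_interval(s)
RR = 549 ms = 0.549 s
HR = 60 / 0.549 = 109.3 bpm


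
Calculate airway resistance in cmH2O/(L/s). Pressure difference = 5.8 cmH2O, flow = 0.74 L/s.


R = dP / flow
R = 5.8 / 0.74
R = 7.838 cmH2O/(L/s)


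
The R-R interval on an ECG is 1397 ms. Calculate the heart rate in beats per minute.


HR = 60 / RR_interval(s)
RR = 1397 ms = 1.397 s
HR = 60 / 1.397 = 42.95 bpm


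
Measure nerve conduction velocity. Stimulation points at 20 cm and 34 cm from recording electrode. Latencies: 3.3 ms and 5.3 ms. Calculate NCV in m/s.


Distance = (34 - 20) / 100 = 0.14 m
dt = (5.3 - 3.3) / 1000 = 0.002 s
NCV = dist / dt = 70 m/s


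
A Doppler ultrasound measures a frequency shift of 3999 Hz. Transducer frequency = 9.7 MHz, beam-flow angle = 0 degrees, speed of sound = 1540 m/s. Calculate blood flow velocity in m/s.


v = fd * c / (2 * f0 * cos(theta))
v = 3999 * 1540 / (2 * 9.7000e+06 * cos(0))
v = 0.3174 m/s


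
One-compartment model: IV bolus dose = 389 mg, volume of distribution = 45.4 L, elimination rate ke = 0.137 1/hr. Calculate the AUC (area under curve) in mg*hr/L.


C0 = Dose/Vd = 389/45.4 = 8.56828 mg/L
AUC = C0/ke = 8.56828/0.137
AUC = 62.54 mg*hr/L


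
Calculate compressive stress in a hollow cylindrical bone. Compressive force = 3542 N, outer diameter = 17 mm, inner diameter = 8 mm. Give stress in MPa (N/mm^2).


A = pi*(r_o^2 - r_i^2)
r_o = 8.5 mm, r_i = 4 mm
A = 176.715 mm^2
sigma = F/A = 3542 / 176.715
sigma = 20.04 MPa


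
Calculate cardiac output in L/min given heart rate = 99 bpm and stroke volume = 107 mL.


CO = HR * SV
CO = 99 * 107 / 1000
CO = 10.59 L/min


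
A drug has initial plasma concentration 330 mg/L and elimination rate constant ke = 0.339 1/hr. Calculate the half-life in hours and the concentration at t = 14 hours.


t_half = ln(2) / ke = 0.693147 / 0.339 = 2.045 hr
C(t) = C0 * exp(-ke*t) = 330 * exp(-0.339*14)
C(14) = 2.867 mg/L


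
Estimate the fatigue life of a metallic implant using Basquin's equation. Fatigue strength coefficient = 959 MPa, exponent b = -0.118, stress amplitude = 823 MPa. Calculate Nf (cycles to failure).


sigma_a = sigma_f' * (2Nf)^b
2Nf = (sigma_a/sigma_f')^(1/b)
2Nf = (823/959)^(1/-0.118)
2Nf = 3.6548617
Nf = 1.827


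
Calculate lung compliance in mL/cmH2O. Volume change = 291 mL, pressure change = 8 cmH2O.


C = dV / dP
C = 291 / 8
C = 36.38 mL/cmH2O


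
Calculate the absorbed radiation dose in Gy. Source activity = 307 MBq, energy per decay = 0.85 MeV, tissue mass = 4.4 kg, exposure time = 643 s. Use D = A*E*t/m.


A = 307 MBq = 3.0700e+08 Bq
E = 0.85 MeV = 1.3617e-13 J
D = A*E*t/m = 3.0700e+08*1.3617e-13*643/4.4
D = 0.006109 Gy


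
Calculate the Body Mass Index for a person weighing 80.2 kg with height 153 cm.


BMI = weight / height^2
height = 153 cm = 1.53 m
BMI = 80.2 / 1.53^2
BMI = 34.26 kg/m^2


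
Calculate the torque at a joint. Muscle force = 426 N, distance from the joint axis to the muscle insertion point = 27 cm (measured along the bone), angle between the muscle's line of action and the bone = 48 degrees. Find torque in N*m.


Torque = F * d * sin(theta)   (moment arm = d*sin(theta))
d = 27 cm = 0.27 m
Torque = 426 * 0.27 * sin(48)
Torque = 85.48 N*m


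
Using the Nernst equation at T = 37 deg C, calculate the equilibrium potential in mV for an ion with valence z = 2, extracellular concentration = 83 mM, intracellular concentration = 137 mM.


E = (RT/(zF)) * ln(C_out/C_in)
T = 37 + 273.15 = 310.15 K
E = (8.314 * 310.15 / (2 * 96485)) * ln(83/137)
E = -6.697 mV


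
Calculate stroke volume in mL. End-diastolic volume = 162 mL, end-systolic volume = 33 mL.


SV = EDV - ESV
SV = 162 - 33
SV = 129 mL


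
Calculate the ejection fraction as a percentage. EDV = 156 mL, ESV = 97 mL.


SV = EDV - ESV = 156 - 97 = 59 mL
EF = SV/EDV * 100 = 59/156 * 100
EF = 37.82%


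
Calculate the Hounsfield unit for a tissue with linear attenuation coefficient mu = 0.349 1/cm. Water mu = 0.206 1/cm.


HU = ((mu_tissue - mu_water) / mu_water) * 1000
HU = ((0.349 - 0.206) / 0.206) * 1000
HU = 694.2


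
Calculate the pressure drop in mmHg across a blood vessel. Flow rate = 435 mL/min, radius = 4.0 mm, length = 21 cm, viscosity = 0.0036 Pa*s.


dP = 8*mu*L*Q / (pi*r^4)
Q = 435 mL/min = 7.25e-06 m^3/s
dP = 54.5205 Pa = 54.5205 / 133.322 mmHg = 0.4089 mmHg


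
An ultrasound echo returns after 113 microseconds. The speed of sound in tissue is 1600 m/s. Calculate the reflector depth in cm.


depth = c * t / 2
t = 113 us = 1.1300e-04 s
depth = 1600 * 1.1300e-04 / 2
depth = 0.0904 m = 9.04 cm


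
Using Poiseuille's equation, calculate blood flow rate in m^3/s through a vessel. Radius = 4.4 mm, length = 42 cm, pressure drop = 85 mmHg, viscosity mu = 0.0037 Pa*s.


Q = pi*r^4*dP / (8*mu*L)
r = 0.0044 m, L = 0.42 m
dP = 85 mmHg = 11332.37 Pa
Q = 0.001073 m^3/s


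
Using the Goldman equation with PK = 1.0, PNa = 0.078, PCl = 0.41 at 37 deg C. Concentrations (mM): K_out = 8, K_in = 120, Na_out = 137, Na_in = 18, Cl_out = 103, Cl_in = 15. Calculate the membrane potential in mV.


Vm = (RT/F)*ln((PK*Ko + PNa*Nao + PCl*Cli)/(PK*Ki + PNa*Nai + PCl*Clo))
Numer = 24.836, Denom = 163.634
Vm = -50.39 mV


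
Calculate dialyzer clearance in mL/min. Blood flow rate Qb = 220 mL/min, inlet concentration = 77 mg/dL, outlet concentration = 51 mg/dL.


K = Qb * (Cb_in - Cb_out) / Cb_in
K = 220 * (77 - 51) / 77
K = 74.29 mL/min


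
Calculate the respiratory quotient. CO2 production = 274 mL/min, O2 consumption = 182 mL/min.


RQ = VCO2 / VO2
RQ = 274 / 182
RQ = 1.505


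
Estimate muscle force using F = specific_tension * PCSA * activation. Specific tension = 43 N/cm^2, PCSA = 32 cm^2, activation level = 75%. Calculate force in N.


F = sigma * PCSA * activation
F = 43 * 32 * 0.75
F = 1032 N


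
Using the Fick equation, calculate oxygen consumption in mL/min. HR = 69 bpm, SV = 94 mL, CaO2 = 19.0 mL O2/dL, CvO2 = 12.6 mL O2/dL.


CO = HR*SV = 69*94/1000 = 6.486 L/min
a-v O2 diff = 19.0 - 12.6 = 6.4 mL/dL
VO2 = CO * (CaO2-CvO2) * 10 dL/L
VO2 = 6.486 * 6.4 * 10
VO2 = 415.1 mL/min


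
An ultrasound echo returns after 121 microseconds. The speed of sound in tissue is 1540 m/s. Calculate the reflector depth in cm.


depth = c * t / 2
t = 121 us = 1.2100e-04 s
depth = 1540 * 1.2100e-04 / 2
depth = 0.09317 m = 9.317 cm


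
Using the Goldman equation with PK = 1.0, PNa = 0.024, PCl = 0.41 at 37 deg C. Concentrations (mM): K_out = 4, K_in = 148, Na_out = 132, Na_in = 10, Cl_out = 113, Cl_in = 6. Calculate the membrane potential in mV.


Vm = (RT/F)*ln((PK*Ko + PNa*Nao + PCl*Cli)/(PK*Ki + PNa*Nai + PCl*Clo))
Numer = 9.628, Denom = 194.57
Vm = -80.34 mV


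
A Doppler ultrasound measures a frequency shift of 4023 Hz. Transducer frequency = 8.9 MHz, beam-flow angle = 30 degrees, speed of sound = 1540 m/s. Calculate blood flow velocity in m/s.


v = fd * c / (2 * f0 * cos(theta))
v = 4023 * 1540 / (2 * 8.9000e+06 * cos(30))
v = 0.4019 m/s


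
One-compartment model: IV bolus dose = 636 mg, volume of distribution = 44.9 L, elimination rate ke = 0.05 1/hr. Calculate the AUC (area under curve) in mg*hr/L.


C0 = Dose/Vd = 636/44.9 = 14.1648 mg/L
AUC = C0/ke = 14.1648/0.05
AUC = 283.3 mg*hr/L


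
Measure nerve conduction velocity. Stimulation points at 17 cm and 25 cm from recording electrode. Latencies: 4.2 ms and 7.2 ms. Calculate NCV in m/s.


Distance = (25 - 17) / 100 = 0.08 m
dt = (7.2 - 4.2) / 1000 = 0.003 s
NCV = dist / dt = 26.67 m/s


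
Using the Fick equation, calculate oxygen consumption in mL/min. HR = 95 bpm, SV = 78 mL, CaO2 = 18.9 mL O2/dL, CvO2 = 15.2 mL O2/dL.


CO = HR*SV = 95*78/1000 = 7.41 L/min
a-v O2 diff = 18.9 - 15.2 = 3.7 mL/dL
VO2 = CO * (CaO2-CvO2) * 10 dL/L
VO2 = 7.41 * 3.7 * 10
VO2 = 274.2 mL/min


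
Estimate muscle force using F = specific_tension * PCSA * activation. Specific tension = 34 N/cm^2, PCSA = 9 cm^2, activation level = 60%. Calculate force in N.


F = sigma * PCSA * activation
F = 34 * 9 * 0.6
F = 183.6 N


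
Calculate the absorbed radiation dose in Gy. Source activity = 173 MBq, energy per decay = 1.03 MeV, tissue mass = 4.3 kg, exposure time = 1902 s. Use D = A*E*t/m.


A = 173 MBq = 1.7300e+08 Bq
E = 1.03 MeV = 1.65006e-13 J
D = A*E*t/m = 1.7300e+08*1.65006e-13*1902/4.3
D = 0.01263 Gy


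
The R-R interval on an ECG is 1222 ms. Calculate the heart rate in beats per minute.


HR = 60 / RR_interval(s)
RR = 1222 ms = 1.222 s
HR = 60 / 1.222 = 49.1 bpm


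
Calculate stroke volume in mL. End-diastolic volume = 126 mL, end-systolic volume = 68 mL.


SV = EDV - ESV
SV = 126 - 68
SV = 58 mL


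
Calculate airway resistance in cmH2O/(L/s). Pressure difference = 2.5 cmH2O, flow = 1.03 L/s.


R = dP / flow
R = 2.5 / 1.03
R = 2.427 cmH2O/(L/s)


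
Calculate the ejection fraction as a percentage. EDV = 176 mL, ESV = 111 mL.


SV = EDV - ESV = 176 - 111 = 65 mL
EF = SV/EDV * 100 = 65/176 * 100
EF = 36.93%


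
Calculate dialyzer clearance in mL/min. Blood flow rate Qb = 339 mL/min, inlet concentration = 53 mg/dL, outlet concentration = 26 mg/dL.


K = Qb * (Cb_in - Cb_out) / Cb_in
K = 339 * (53 - 26) / 53
K = 172.7 mL/min


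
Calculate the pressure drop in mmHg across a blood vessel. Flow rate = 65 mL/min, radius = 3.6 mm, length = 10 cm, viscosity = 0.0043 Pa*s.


dP = 8*mu*L*Q / (pi*r^4)
Q = 65 mL/min = 1.08333e-06 m^3/s
dP = 7.06251 Pa = 7.06251 / 133.322 mmHg = 0.05297 mmHg


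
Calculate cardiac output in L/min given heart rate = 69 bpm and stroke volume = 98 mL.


CO = HR * SV
CO = 69 * 98 / 1000
CO = 6.762 L/min


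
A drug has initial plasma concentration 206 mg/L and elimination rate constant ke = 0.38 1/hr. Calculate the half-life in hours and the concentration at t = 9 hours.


t_half = ln(2) / ke = 0.693147 / 0.38 = 1.824 hr
C(t) = C0 * exp(-ke*t) = 206 * exp(-0.38*9)
C(9) = 6.739 mg/L


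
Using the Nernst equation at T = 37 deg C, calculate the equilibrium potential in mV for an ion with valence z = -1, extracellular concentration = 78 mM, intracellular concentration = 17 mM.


E = (RT/(zF)) * ln(C_out/C_in)
T = 37 + 273.15 = 310.15 K
E = (8.314 * 310.15 / (-1 * 96485)) * ln(78/17)
E = -40.72 mV


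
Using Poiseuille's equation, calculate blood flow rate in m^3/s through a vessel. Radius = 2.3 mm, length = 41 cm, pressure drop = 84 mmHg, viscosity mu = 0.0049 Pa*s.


Q = pi*r^4*dP / (8*mu*L)
r = 0.0023 m, L = 0.41 m
dP = 84 mmHg = 11199.048 Pa
Q = 6.1259e-05 m^3/s


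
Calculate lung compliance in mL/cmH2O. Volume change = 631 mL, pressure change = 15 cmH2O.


C = dV / dP
C = 631 / 15
C = 42.07 mL/cmH2O


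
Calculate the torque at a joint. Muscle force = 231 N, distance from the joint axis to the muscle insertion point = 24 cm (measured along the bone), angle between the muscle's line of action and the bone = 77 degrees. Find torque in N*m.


Torque = F * d * sin(theta)   (moment arm = d*sin(theta))
d = 24 cm = 0.24 m
Torque = 231 * 0.24 * sin(77)
Torque = 54.02 N*m


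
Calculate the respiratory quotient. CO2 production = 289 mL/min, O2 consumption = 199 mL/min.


RQ = VCO2 / VO2
RQ = 289 / 199
RQ = 1.452


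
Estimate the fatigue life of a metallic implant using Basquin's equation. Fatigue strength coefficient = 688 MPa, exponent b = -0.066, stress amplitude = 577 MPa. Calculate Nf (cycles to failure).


sigma_a = sigma_f' * (2Nf)^b
2Nf = (sigma_a/sigma_f')^(1/b)
2Nf = (577/688)^(1/-0.066)
2Nf = 14.38027
Nf = 7.19


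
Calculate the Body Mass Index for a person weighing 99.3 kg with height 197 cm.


BMI = weight / height^2
height = 197 cm = 1.97 m
BMI = 99.3 / 1.97^2
BMI = 25.59 kg/m^2


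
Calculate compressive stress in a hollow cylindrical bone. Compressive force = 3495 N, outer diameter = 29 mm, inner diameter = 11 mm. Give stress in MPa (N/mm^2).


A = pi*(r_o^2 - r_i^2)
r_o = 14.5 mm, r_i = 5.5 mm
A = 565.487 mm^2
sigma = F/A = 3495 / 565.487
sigma = 6.181 MPa


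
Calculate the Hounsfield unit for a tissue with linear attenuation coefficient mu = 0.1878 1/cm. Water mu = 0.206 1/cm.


HU = ((mu_tissue - mu_water) / mu_water) * 1000
HU = ((0.1878 - 0.206) / 0.206) * 1000
HU = -88.35


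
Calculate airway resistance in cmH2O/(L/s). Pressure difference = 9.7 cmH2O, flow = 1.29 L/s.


R = dP / flow
R = 9.7 / 1.29
R = 7.519 cmH2O/(L/s)


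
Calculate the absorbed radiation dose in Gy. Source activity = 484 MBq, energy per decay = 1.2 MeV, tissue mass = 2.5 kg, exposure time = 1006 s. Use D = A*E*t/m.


A = 484 MBq = 4.8400e+08 Bq
E = 1.2 MeV = 1.9224e-13 J
D = A*E*t/m = 4.8400e+08*1.9224e-13*1006/2.5
D = 0.03744 Gy


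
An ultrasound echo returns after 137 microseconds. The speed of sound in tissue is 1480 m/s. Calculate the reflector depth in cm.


depth = c * t / 2
t = 137 us = 1.3700e-04 s
depth = 1480 * 1.3700e-04 / 2
depth = 0.10138 m = 10.138 cm


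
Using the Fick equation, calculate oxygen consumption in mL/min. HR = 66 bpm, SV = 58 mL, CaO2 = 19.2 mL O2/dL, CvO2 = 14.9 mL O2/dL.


CO = HR*SV = 66*58/1000 = 3.828 L/min
a-v O2 diff = 19.2 - 14.9 = 4.3 mL/dL
VO2 = CO * (CaO2-CvO2) * 10 dL/L
VO2 = 3.828 * 4.3 * 10
VO2 = 164.6 mL/min


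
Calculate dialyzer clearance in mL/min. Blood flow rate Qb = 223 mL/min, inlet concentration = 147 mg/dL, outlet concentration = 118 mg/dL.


K = Qb * (Cb_in - Cb_out) / Cb_in
K = 223 * (147 - 118) / 147
K = 43.99 mL/min


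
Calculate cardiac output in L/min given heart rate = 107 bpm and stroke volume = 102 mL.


CO = HR * SV
CO = 107 * 102 / 1000
CO = 10.91 L/min


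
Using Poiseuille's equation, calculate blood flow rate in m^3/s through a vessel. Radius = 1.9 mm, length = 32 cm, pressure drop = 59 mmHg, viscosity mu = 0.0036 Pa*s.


Q = pi*r^4*dP / (8*mu*L)
r = 0.0019 m, L = 0.32 m
dP = 59 mmHg = 7865.998 Pa
Q = 3.4944e-05 m^3/s


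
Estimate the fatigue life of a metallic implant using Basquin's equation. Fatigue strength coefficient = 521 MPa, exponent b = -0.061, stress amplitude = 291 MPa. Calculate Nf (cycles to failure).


sigma_a = sigma_f' * (2Nf)^b
2Nf = (sigma_a/sigma_f')^(1/b)
2Nf = (291/521)^(1/-0.061)
2Nf = 14016.352
Nf = 7008


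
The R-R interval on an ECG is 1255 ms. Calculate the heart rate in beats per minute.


HR = 60 / RR_interval(s)
RR = 1255 ms = 1.255 s
HR = 60 / 1.255 = 47.81 bpm


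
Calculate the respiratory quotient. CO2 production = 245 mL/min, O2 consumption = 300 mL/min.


RQ = VCO2 / VO2
RQ = 245 / 300
RQ = 0.8167


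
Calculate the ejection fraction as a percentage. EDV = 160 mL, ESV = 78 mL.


SV = EDV - ESV = 160 - 78 = 82 mL
EF = SV/EDV * 100 = 82/160 * 100
EF = 51.25%


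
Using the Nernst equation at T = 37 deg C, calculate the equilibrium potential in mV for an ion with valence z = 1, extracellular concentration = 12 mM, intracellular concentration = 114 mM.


E = (RT/(zF)) * ln(C_out/C_in)
T = 37 + 273.15 = 310.15 K
E = (8.314 * 310.15 / (1 * 96485)) * ln(12/114)
E = -60.17 mV


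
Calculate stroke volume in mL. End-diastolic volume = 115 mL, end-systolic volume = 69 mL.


SV = EDV - ESV
SV = 115 - 69
SV = 46 mL


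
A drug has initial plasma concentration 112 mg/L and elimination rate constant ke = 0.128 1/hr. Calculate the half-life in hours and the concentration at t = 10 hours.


t_half = ln(2) / ke = 0.693147 / 0.128 = 5.415 hr
C(t) = C0 * exp(-ke*t) = 112 * exp(-0.128*10)
C(10) = 31.14 mg/L


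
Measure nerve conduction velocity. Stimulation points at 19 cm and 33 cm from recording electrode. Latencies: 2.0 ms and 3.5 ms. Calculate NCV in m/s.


Distance = (33 - 19) / 100 = 0.14 m
dt = (3.5 - 2.0) / 1000 = 0.0015 s
NCV = dist / dt = 93.33 m/s


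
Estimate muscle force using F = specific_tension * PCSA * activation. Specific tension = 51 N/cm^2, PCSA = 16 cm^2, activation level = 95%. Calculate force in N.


F = sigma * PCSA * activation
F = 51 * 16 * 0.95
F = 775.2 N


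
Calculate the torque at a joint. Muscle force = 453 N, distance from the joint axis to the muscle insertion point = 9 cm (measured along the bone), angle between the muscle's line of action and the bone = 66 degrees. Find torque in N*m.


Torque = F * d * sin(theta)   (moment arm = d*sin(theta))
d = 9 cm = 0.09 m
Torque = 453 * 0.09 * sin(66)
Torque = 37.25 N*m


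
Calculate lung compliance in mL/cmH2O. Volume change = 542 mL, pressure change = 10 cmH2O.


C = dV / dP
C = 542 / 10
C = 54.2 mL/cmH2O
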